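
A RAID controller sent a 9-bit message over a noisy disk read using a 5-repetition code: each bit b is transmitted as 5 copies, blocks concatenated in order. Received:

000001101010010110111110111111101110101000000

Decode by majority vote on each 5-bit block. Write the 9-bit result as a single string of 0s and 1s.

010111100

Block 1 (00000): 0 ones → 0
Block 2 (11010): 3 ones → 1
Block 3 (10010): 2 ones → 0
Block 4 (11011): 4 ones → 1
Block 5 (11101): 4 ones → 1
Block 6 (11111): 5 ones → 1
Block 7 (10111): 4 ones → 1
Block 8 (01010): 2 ones → 0
Block 9 (00000): 0 ones → 0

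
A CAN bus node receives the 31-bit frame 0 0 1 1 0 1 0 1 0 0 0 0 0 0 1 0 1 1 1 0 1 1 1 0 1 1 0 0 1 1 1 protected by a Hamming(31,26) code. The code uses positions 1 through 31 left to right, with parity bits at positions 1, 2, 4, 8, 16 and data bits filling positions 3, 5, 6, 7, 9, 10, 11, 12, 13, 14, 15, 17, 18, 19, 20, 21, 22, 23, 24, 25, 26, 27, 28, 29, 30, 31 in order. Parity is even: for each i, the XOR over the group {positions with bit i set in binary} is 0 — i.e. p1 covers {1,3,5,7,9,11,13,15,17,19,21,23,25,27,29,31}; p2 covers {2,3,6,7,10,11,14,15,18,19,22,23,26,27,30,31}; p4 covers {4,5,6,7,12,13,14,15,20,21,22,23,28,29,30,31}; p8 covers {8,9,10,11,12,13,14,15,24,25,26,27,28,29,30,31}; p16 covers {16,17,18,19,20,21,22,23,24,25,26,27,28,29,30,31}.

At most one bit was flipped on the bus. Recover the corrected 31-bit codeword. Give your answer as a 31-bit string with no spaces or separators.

0011010100000010111011101100011

s1 (pos 1,3,5,7,9,11,13,15,17,19,21,23,25,27,29,31): 0⊕1⊕0⊕0⊕0⊕0⊕0⊕1⊕1⊕1⊕1⊕1⊕1⊕0⊕1⊕1 = 1
s2 (pos 2,3,6,7,10,11,14,15,18,19,22,23,26,27,30,31): 0⊕1⊕1⊕0⊕0⊕0⊕0⊕1⊕1⊕1⊕1⊕1⊕1⊕0⊕1⊕1 = 0
s4 (pos 4,5,6,7,12,13,14,15,20,21,22,23,28,29,30,31): 1⊕0⊕1⊕0⊕0⊕0⊕0⊕1⊕0⊕1⊕1⊕1⊕0⊕1⊕1⊕1 = 1
s8 (pos 8,9,10,11,12,13,14,15,24,25,26,27,28,29,30,31): 1⊕0⊕0⊕0⊕0⊕0⊕0⊕1⊕0⊕1⊕1⊕0⊕0⊕1⊕1⊕1 = 1
s16 (pos 16,17,18,19,20,21,22,23,24,25,26,27,28,29,30,31): 0⊕1⊕1⊕1⊕0⊕1⊕1⊕1⊕0⊕1⊕1⊕0⊕0⊕1⊕1⊕1 = 1
Syndrome s16…s1 = 11101 → error at position 29.
Flip position 29: 0011010100000010111011101100111 → 0011010100000010111011101100011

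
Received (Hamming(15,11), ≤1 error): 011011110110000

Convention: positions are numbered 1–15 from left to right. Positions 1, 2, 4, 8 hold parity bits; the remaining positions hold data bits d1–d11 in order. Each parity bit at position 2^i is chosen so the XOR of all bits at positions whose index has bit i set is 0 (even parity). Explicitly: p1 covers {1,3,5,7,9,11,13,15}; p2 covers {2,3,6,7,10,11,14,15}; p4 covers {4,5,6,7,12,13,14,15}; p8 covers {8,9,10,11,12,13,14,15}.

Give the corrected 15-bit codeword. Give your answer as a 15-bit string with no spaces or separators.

s1 (pos 1,3,5,7,9,11,13,15): 0⊕1⊕1⊕1⊕0⊕1⊕0⊕0 = 0
s2 (pos 2,3,6,7,10,11,14,15): 1⊕1⊕1⊕1⊕1⊕1⊕0⊕0 = 0
s4 (pos 4,5,6,7,12,13,14,15): 0⊕1⊕1⊕1⊕0⊕0⊕0⊕0 = 1
s8 (pos 8,9,10,11,12,13,14,15): 1⊕0⊕1⊕1⊕0⊕0⊕0⊕0 = 1
Syndrome s8…s1 = 1100 → error at position 12.
Flip position 12: 011011110110000 → 011011110111000

011011110111000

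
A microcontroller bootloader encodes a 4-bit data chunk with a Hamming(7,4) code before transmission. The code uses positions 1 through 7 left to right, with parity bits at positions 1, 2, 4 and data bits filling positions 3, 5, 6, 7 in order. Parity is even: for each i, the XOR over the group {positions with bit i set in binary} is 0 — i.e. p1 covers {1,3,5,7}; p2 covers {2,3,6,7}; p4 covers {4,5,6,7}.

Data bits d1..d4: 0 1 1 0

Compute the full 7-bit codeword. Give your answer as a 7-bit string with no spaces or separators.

1100110

Place data at non-parity positions: p1 p2 0 p4 1 1 0
p1 (pos 1,3,5,7): XOR of data positions = 0⊕1⊕0 = 1
p2 (pos 2,3,6,7): XOR of data positions = 0⊕1⊕0 = 1
p4 (pos 4,5,6,7): XOR of data positions = 1⊕1⊕0 = 0
Codeword: 1100110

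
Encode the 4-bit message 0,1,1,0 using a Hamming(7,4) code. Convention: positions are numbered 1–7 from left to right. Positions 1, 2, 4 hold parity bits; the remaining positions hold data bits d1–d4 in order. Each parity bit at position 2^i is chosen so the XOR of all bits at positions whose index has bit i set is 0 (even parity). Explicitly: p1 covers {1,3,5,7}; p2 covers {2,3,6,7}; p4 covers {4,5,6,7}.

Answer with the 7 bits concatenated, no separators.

Place data at non-parity positions: p1 p2 0 p4 1 1 0
p1 (pos 1,3,5,7): XOR of data positions = 0⊕1⊕0 = 1
p2 (pos 2,3,6,7): XOR of data positions = 0⊕1⊕0 = 1
p4 (pos 4,5,6,7): XOR of data positions = 1⊕1⊕0 = 0
Codeword: 1100110

1100110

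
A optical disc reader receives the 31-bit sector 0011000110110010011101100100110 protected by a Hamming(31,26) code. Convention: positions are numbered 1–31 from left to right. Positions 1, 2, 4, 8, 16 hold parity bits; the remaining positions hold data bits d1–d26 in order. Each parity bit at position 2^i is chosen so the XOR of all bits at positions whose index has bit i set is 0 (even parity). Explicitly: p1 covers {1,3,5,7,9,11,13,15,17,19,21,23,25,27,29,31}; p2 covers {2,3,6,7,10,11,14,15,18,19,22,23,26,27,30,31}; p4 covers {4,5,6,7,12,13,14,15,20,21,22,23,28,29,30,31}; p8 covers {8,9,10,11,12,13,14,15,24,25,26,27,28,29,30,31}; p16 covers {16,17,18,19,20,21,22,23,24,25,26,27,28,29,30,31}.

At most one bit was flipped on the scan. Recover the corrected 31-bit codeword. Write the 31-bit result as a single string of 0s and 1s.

0001000110110010011101100100110

s1 (pos 1,3,5,7,9,11,13,15,17,19,21,23,25,27,29,31): 0⊕1⊕0⊕0⊕1⊕1⊕0⊕1⊕0⊕1⊕0⊕1⊕0⊕0⊕1⊕0 = 1
s2 (pos 2,3,6,7,10,11,14,15,18,19,22,23,26,27,30,31): 0⊕1⊕0⊕0⊕0⊕1⊕0⊕1⊕1⊕1⊕1⊕1⊕1⊕0⊕1⊕0 = 1
s4 (pos 4,5,6,7,12,13,14,15,20,21,22,23,28,29,30,31): 1⊕0⊕0⊕0⊕1⊕0⊕0⊕1⊕1⊕0⊕1⊕1⊕0⊕1⊕1⊕0 = 0
s8 (pos 8,9,10,11,12,13,14,15,24,25,26,27,28,29,30,31): 1⊕1⊕0⊕1⊕1⊕0⊕0⊕1⊕0⊕0⊕1⊕0⊕0⊕1⊕1⊕0 = 0
s16 (pos 16,17,18,19,20,21,22,23,24,25,26,27,28,29,30,31): 0⊕0⊕1⊕1⊕1⊕0⊕1⊕1⊕0⊕0⊕1⊕0⊕0⊕1⊕1⊕0 = 0
Syndrome s16…s1 = 00011 → error at position 3.
Flip position 3: 0011000110110010011101100100110 → 0001000110110010011101100100110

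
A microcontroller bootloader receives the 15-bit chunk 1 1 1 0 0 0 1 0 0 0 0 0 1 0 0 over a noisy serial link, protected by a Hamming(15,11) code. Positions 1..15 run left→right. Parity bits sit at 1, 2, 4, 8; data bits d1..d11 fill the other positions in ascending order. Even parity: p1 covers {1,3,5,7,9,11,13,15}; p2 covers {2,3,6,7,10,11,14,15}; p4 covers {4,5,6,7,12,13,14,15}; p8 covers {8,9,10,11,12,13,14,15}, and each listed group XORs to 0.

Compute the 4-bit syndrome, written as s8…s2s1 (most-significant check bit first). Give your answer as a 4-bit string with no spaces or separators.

1010

s1 (pos 1,3,5,7,9,11,13,15): 1⊕1⊕0⊕1⊕0⊕0⊕1⊕0 = 0
s2 (pos 2,3,6,7,10,11,14,15): 1⊕1⊕0⊕1⊕0⊕0⊕0⊕0 = 1
s4 (pos 4,5,6,7,12,13,14,15): 0⊕0⊕0⊕1⊕0⊕1⊕0⊕0 = 0
s8 (pos 8,9,10,11,12,13,14,15): 0⊕0⊕0⊕0⊕0⊕1⊕0⊕0 = 1
Syndrome s8…s1 = 1010 → error at position 10.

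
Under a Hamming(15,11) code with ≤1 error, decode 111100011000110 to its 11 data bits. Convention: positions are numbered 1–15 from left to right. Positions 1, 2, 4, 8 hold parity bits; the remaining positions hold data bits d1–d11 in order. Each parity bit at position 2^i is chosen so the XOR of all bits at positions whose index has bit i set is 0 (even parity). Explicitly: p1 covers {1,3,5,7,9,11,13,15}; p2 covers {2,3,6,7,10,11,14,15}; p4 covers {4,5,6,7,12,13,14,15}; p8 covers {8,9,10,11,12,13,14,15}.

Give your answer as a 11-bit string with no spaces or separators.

s1 (pos 1,3,5,7,9,11,13,15): 1⊕1⊕0⊕0⊕1⊕0⊕1⊕0 = 0
s2 (pos 2,3,6,7,10,11,14,15): 1⊕1⊕0⊕0⊕0⊕0⊕1⊕0 = 1
s4 (pos 4,5,6,7,12,13,14,15): 1⊕0⊕0⊕0⊕0⊕1⊕1⊕0 = 1
s8 (pos 8,9,10,11,12,13,14,15): 1⊕1⊕0⊕0⊕0⊕1⊕1⊕0 = 0
Syndrome s8…s1 = 0110 → error at position 6.
Flip position 6: 111100011000110 → 111101011000110
Read data bits from positions 3,5,6,7,9,10,11,12,13,14,15: 10101000110

10101000110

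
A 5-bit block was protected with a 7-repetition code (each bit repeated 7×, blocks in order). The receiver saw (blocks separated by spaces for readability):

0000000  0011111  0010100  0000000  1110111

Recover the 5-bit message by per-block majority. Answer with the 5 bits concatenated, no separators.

01001

Block 1 (0000000): 0 ones → 0
Block 2 (0011111): 5 ones → 1
Block 3 (0010100): 2 ones → 0
Block 4 (0000000): 0 ones → 0
Block 5 (1110111): 6 ones → 1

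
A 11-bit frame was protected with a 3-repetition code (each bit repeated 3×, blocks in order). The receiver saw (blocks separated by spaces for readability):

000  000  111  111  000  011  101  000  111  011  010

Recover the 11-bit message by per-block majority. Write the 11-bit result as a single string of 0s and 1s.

00110110110

Block 1 (000): 0 ones → 0
Block 2 (000): 0 ones → 0
Block 3 (111): 3 ones → 1
Block 4 (111): 3 ones → 1
Block 5 (000): 0 ones → 0
Block 6 (011): 2 ones → 1
Block 7 (101): 2 ones → 1
Block 8 (000): 0 ones → 0
Block 9 (111): 3 ones → 1
Block 10 (011): 2 ones → 1
Block 11 (010): 1 one → 0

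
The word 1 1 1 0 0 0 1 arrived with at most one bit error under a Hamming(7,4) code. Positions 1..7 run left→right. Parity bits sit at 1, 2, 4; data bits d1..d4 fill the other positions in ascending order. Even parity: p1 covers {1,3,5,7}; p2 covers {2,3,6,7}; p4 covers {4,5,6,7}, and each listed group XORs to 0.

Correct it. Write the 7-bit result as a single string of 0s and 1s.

1110000

s1 (pos 1,3,5,7): 1⊕1⊕0⊕1 = 1
s2 (pos 2,3,6,7): 1⊕1⊕0⊕1 = 1
s4 (pos 4,5,6,7): 0⊕0⊕0⊕1 = 1
Syndrome s4…s1 = 111 → error at position 7.
Flip position 7: 1110001 → 1110000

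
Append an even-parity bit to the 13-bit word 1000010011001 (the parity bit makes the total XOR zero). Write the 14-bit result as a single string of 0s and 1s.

10000100110011

XOR of the 13 data bits: 1⊕0⊕0⊕0⊕0⊕1⊕0⊕0⊕1⊕1⊕0⊕0⊕1 = 1
Parity bit = 1 (so all 14 bits XOR to 0).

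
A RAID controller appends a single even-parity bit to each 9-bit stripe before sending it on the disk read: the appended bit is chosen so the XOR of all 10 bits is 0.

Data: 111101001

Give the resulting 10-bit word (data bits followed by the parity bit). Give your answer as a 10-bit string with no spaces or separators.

1111010010

XOR of the 9 data bits: 1⊕1⊕1⊕1⊕0⊕1⊕0⊕0⊕1 = 0
Parity bit = 0 (so all 10 bits XOR to 0).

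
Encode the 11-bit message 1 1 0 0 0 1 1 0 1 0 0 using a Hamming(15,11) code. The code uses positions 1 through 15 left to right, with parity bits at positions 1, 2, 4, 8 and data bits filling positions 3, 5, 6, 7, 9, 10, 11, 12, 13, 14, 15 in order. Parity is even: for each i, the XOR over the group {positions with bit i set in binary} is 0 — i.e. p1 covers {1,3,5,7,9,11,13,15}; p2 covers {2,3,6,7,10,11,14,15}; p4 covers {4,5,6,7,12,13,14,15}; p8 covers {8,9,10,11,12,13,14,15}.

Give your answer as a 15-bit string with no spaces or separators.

Place data at non-parity positions: p1 p2 1 p4 1 0 0 p8 0 1 1 0 1 0 0
p1 (pos 1,3,5,7,9,11,13,15): XOR of data positions = 1⊕1⊕0⊕0⊕1⊕1⊕0 = 0
p2 (pos 2,3,6,7,10,11,14,15): XOR of data positions = 1⊕0⊕0⊕1⊕1⊕0⊕0 = 1
p4 (pos 4,5,6,7,12,13,14,15): XOR of data positions = 1⊕0⊕0⊕0⊕1⊕0⊕0 = 0
p8 (pos 8,9,10,11,12,13,14,15): XOR of data positions = 0⊕1⊕1⊕0⊕1⊕0⊕0 = 1
Codeword: 011010010110100

011010010110100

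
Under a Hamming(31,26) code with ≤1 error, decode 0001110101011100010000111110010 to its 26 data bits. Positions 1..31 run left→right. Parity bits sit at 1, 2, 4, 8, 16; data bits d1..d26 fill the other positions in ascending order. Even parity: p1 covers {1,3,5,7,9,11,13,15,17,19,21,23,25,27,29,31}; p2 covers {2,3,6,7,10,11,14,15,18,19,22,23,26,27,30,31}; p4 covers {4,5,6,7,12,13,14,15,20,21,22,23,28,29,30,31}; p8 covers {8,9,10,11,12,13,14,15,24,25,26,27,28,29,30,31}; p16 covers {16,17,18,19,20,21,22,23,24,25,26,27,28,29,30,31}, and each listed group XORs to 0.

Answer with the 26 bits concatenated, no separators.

01100101110110000111110010

s1 (pos 1,3,5,7,9,11,13,15,17,19,21,23,25,27,29,31): 0⊕0⊕1⊕0⊕0⊕0⊕1⊕0⊕0⊕0⊕0⊕1⊕1⊕1⊕0⊕0 = 1
s2 (pos 2,3,6,7,10,11,14,15,18,19,22,23,26,27,30,31): 0⊕0⊕1⊕0⊕1⊕0⊕1⊕0⊕1⊕0⊕0⊕1⊕1⊕1⊕1⊕0 = 0
s4 (pos 4,5,6,7,12,13,14,15,20,21,22,23,28,29,30,31): 1⊕1⊕1⊕0⊕1⊕1⊕1⊕0⊕0⊕0⊕0⊕1⊕0⊕0⊕1⊕0 = 0
s8 (pos 8,9,10,11,12,13,14,15,24,25,26,27,28,29,30,31): 1⊕0⊕1⊕0⊕1⊕1⊕1⊕0⊕1⊕1⊕1⊕1⊕0⊕0⊕1⊕0 = 0
s16 (pos 16,17,18,19,20,21,22,23,24,25,26,27,28,29,30,31): 0⊕0⊕1⊕0⊕0⊕0⊕0⊕1⊕1⊕1⊕1⊕1⊕0⊕0⊕1⊕0 = 1
Syndrome s16…s1 = 10001 → error at position 17.
Flip position 17: 0001110101011100010000111110010 → 0001110101011100110000111110010
Read data bits from positions 3,5,6,7,9,10,11,12,13,14,15,17,18,19,20,21,22,23,24,25,26,27,28,29,30,31: 01100101110110000111110010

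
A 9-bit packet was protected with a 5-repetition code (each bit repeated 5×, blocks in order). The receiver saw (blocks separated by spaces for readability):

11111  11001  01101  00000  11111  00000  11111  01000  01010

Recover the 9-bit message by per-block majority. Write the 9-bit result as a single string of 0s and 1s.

Block 1 (11111): 5 ones → 1
Block 2 (11001): 3 ones → 1
Block 3 (01101): 3 ones → 1
Block 4 (00000): 0 ones → 0
Block 5 (11111): 5 ones → 1
Block 6 (00000): 0 ones → 0
Block 7 (11111): 5 ones → 1
Block 8 (01000): 1 one → 0
Block 9 (01010): 2 ones → 0

111010100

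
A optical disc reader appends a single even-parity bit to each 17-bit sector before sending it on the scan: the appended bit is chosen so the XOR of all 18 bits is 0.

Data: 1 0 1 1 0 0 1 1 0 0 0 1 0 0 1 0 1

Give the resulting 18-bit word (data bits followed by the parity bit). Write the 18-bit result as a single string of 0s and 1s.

XOR of the 17 data bits: 1⊕0⊕1⊕1⊕0⊕0⊕1⊕1⊕0⊕0⊕0⊕1⊕0⊕0⊕1⊕0⊕1 = 0
Parity bit = 0 (so all 18 bits XOR to 0).

101100110001001010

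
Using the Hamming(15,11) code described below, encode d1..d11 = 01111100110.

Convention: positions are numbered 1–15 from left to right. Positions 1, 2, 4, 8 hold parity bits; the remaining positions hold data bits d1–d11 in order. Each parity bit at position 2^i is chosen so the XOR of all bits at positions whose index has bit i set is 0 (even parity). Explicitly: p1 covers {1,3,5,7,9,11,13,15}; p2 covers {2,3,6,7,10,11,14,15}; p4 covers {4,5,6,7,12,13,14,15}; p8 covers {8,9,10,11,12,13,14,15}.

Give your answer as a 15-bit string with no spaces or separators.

000111101100110

Place data at non-parity positions: p1 p2 0 p4 1 1 1 p8 1 1 0 0 1 1 0
p1 (pos 1,3,5,7,9,11,13,15): XOR of data positions = 0⊕1⊕1⊕1⊕0⊕1⊕0 = 0
p2 (pos 2,3,6,7,10,11,14,15): XOR of data positions = 0⊕1⊕1⊕1⊕0⊕1⊕0 = 0
p4 (pos 4,5,6,7,12,13,14,15): XOR of data positions = 1⊕1⊕1⊕0⊕1⊕1⊕0 = 1
p8 (pos 8,9,10,11,12,13,14,15): XOR of data positions = 1⊕1⊕0⊕0⊕1⊕1⊕0 = 0
Codeword: 000111101100110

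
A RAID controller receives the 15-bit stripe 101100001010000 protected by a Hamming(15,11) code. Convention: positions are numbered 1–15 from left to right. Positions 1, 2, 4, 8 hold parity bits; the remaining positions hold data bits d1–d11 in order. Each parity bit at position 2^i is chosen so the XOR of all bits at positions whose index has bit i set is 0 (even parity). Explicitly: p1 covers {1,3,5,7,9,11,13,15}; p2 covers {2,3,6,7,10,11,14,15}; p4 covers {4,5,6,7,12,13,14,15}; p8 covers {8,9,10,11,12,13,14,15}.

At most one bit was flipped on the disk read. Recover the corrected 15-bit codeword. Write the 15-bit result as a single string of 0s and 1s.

101000001010000

s1 (pos 1,3,5,7,9,11,13,15): 1⊕1⊕0⊕0⊕1⊕1⊕0⊕0 = 0
s2 (pos 2,3,6,7,10,11,14,15): 0⊕1⊕0⊕0⊕0⊕1⊕0⊕0 = 0
s4 (pos 4,5,6,7,12,13,14,15): 1⊕0⊕0⊕0⊕0⊕0⊕0⊕0 = 1
s8 (pos 8,9,10,11,12,13,14,15): 0⊕1⊕0⊕1⊕0⊕0⊕0⊕0 = 0
Syndrome s8…s1 = 0100 → error at position 4.
Flip position 4: 101100001010000 → 101000001010000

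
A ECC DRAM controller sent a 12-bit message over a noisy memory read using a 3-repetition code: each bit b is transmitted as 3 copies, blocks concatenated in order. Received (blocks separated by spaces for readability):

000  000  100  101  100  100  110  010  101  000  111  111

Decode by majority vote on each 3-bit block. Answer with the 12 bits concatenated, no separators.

000100101011

Block 1 (000): 0 ones → 0
Block 2 (000): 0 ones → 0
Block 3 (100): 1 one → 0
Block 4 (101): 2 ones → 1
Block 5 (100): 1 one → 0
Block 6 (100): 1 one → 0
Block 7 (110): 2 ones → 1
Block 8 (010): 1 one → 0
Block 9 (101): 2 ones → 1
Block 10 (000): 0 ones → 0
Block 11 (111): 3 ones → 1
Block 12 (111): 3 ones → 1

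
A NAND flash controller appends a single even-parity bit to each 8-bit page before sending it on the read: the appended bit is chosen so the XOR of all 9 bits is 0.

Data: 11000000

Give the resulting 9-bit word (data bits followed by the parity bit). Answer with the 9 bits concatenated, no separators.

XOR of the 8 data bits: 1⊕1⊕0⊕0⊕0⊕0⊕0⊕0 = 0
Parity bit = 0 (so all 9 bits XOR to 0).

110000000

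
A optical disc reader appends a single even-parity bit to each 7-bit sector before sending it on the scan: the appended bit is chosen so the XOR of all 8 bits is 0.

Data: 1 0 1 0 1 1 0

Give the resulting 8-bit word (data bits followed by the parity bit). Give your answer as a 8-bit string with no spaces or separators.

10101100

XOR of the 7 data bits: 1⊕0⊕1⊕0⊕1⊕1⊕0 = 0
Parity bit = 0 (so all 8 bits XOR to 0).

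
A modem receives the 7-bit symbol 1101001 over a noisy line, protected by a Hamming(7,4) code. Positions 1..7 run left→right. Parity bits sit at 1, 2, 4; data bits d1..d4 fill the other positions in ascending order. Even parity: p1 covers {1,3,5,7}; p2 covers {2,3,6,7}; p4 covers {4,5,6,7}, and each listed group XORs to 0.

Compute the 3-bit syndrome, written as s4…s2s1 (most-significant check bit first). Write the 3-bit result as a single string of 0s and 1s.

000

s1 (pos 1,3,5,7): 1⊕0⊕0⊕1 = 0
s2 (pos 2,3,6,7): 1⊕0⊕0⊕1 = 0
s4 (pos 4,5,6,7): 1⊕0⊕0⊕1 = 0
Syndrome s4…s1 = 000 → no error.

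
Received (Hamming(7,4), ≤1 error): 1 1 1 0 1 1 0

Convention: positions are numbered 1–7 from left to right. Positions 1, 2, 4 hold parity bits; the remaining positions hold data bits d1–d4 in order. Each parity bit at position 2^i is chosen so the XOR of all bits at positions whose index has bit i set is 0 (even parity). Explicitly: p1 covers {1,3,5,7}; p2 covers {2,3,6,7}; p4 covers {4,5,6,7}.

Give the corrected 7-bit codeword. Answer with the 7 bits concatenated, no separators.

1100110

s1 (pos 1,3,5,7): 1⊕1⊕1⊕0 = 1
s2 (pos 2,3,6,7): 1⊕1⊕1⊕0 = 1
s4 (pos 4,5,6,7): 0⊕1⊕1⊕0 = 0
Syndrome s4…s1 = 011 → error at position 3.
Flip position 3: 1110110 → 1100110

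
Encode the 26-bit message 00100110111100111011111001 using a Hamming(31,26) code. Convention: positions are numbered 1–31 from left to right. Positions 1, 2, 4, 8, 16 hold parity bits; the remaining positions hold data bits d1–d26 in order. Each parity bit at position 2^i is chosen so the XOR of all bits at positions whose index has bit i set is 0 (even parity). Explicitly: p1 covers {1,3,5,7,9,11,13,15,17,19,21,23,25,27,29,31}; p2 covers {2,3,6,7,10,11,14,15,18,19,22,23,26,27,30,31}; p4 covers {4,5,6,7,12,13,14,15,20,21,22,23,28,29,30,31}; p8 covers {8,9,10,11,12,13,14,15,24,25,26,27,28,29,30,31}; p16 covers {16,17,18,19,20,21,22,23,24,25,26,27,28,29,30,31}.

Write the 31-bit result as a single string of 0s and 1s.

Place data at non-parity positions: p1 p2 0 p4 0 1 0 p8 0 1 1 0 1 1 1 p16 1 0 0 1 1 1 0 1 1 1 1 1 0 0 1
p1 (pos 1,3,5,7,9,11,13,15,17,19,21,23,25,27,29,31): XOR of data positions = 0⊕0⊕0⊕0⊕1⊕1⊕1⊕1⊕0⊕1⊕0⊕1⊕1⊕0⊕1 = 0
p2 (pos 2,3,6,7,10,11,14,15,18,19,22,23,26,27,30,31): XOR of data positions = 0⊕1⊕0⊕1⊕1⊕1⊕1⊕0⊕0⊕1⊕0⊕1⊕1⊕0⊕1 = 1
p4 (pos 4,5,6,7,12,13,14,15,20,21,22,23,28,29,30,31): XOR of data positions = 0⊕1⊕0⊕0⊕1⊕1⊕1⊕1⊕1⊕1⊕0⊕1⊕0⊕0⊕1 = 1
p8 (pos 8,9,10,11,12,13,14,15,24,25,26,27,28,29,30,31): XOR of data positions = 0⊕1⊕1⊕0⊕1⊕1⊕1⊕1⊕1⊕1⊕1⊕1⊕0⊕0⊕1 = 1
p16 (pos 16,17,18,19,20,21,22,23,24,25,26,27,28,29,30,31): XOR of data positions = 1⊕0⊕0⊕1⊕1⊕1⊕0⊕1⊕1⊕1⊕1⊕1⊕0⊕0⊕1 = 0
Codeword: 0101010101101110100111011111001

0101010101101110100111011111001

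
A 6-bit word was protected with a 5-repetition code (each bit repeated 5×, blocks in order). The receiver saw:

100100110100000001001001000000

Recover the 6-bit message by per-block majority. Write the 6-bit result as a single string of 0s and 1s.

Block 1 (10010): 2 ones → 0
Block 2 (01101): 3 ones → 1
Block 3 (00000): 0 ones → 0
Block 4 (00100): 1 one → 0
Block 5 (10010): 2 ones → 0
Block 6 (00000): 0 ones → 0

010000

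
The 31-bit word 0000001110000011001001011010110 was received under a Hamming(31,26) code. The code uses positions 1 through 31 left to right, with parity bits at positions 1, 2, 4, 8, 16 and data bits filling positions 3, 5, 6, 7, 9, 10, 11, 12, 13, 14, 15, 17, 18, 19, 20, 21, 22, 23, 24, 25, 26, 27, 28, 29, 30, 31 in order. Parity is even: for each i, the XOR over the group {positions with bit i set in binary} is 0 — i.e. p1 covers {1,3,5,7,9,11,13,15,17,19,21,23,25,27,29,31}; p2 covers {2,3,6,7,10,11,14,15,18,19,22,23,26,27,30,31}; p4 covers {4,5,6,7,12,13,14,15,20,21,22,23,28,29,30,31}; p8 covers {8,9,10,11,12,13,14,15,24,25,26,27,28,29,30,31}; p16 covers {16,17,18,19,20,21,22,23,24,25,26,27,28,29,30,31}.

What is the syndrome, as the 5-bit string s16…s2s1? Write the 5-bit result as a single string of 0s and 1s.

s1 (pos 1,3,5,7,9,11,13,15,17,19,21,23,25,27,29,31): 0⊕0⊕0⊕1⊕1⊕0⊕0⊕1⊕0⊕1⊕0⊕0⊕1⊕1⊕1⊕0 = 1
s2 (pos 2,3,6,7,10,11,14,15,18,19,22,23,26,27,30,31): 0⊕0⊕0⊕1⊕0⊕0⊕0⊕1⊕0⊕1⊕1⊕0⊕0⊕1⊕1⊕0 = 0
s4 (pos 4,5,6,7,12,13,14,15,20,21,22,23,28,29,30,31): 0⊕0⊕0⊕1⊕0⊕0⊕0⊕1⊕0⊕0⊕1⊕0⊕0⊕1⊕1⊕0 = 1
s8 (pos 8,9,10,11,12,13,14,15,24,25,26,27,28,29,30,31): 1⊕1⊕0⊕0⊕0⊕0⊕0⊕1⊕1⊕1⊕0⊕1⊕0⊕1⊕1⊕0 = 0
s16 (pos 16,17,18,19,20,21,22,23,24,25,26,27,28,29,30,31): 1⊕0⊕0⊕1⊕0⊕0⊕1⊕0⊕1⊕1⊕0⊕1⊕0⊕1⊕1⊕0 = 0
Syndrome s16…s1 = 00101 → error at position 5.

00101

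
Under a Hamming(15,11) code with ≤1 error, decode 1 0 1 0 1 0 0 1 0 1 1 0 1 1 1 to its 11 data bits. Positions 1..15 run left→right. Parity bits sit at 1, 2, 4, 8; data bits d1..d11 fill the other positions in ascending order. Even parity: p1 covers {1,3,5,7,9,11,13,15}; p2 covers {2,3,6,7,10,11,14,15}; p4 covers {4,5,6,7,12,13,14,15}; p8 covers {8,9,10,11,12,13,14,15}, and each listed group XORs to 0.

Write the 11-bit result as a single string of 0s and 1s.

11000110111

s1 (pos 1,3,5,7,9,11,13,15): 1⊕1⊕1⊕0⊕0⊕1⊕1⊕1 = 0
s2 (pos 2,3,6,7,10,11,14,15): 0⊕1⊕0⊕0⊕1⊕1⊕1⊕1 = 1
s4 (pos 4,5,6,7,12,13,14,15): 0⊕1⊕0⊕0⊕0⊕1⊕1⊕1 = 0
s8 (pos 8,9,10,11,12,13,14,15): 1⊕0⊕1⊕1⊕0⊕1⊕1⊕1 = 0
Syndrome s8…s1 = 0010 → error at position 2.
Flip position 2: 101010010110111 → 111010010110111
Read data bits from positions 3,5,6,7,9,10,11,12,13,14,15: 11000110111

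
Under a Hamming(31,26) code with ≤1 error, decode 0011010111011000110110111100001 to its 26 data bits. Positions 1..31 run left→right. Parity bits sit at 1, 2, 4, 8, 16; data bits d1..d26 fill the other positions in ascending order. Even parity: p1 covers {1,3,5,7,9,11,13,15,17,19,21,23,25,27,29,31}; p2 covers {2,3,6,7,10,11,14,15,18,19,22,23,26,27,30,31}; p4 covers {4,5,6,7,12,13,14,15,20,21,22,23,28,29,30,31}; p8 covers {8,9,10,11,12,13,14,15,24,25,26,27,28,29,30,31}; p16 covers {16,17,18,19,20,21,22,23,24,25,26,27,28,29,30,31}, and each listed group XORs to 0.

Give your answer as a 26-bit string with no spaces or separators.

10101101100110110111000001

s1 (pos 1,3,5,7,9,11,13,15,17,19,21,23,25,27,29,31): 0⊕1⊕0⊕0⊕1⊕0⊕1⊕0⊕1⊕0⊕1⊕1⊕1⊕0⊕0⊕1 = 0
s2 (pos 2,3,6,7,10,11,14,15,18,19,22,23,26,27,30,31): 0⊕1⊕1⊕0⊕1⊕0⊕0⊕0⊕1⊕0⊕0⊕1⊕1⊕0⊕0⊕1 = 1
s4 (pos 4,5,6,7,12,13,14,15,20,21,22,23,28,29,30,31): 1⊕0⊕1⊕0⊕1⊕1⊕0⊕0⊕1⊕1⊕0⊕1⊕0⊕0⊕0⊕1 = 0
s8 (pos 8,9,10,11,12,13,14,15,24,25,26,27,28,29,30,31): 1⊕1⊕1⊕0⊕1⊕1⊕0⊕0⊕1⊕1⊕1⊕0⊕0⊕0⊕0⊕1 = 1
s16 (pos 16,17,18,19,20,21,22,23,24,25,26,27,28,29,30,31): 0⊕1⊕1⊕0⊕1⊕1⊕0⊕1⊕1⊕1⊕1⊕0⊕0⊕0⊕0⊕1 = 1
Syndrome s16…s1 = 11010 → error at position 26.
Flip position 26: 0011010111011000110110111100001 → 0011010111011000110110111000001
Read data bits from positions 3,5,6,7,9,10,11,12,13,14,15,17,18,19,20,21,22,23,24,25,26,27,28,29,30,31: 10101101100110110111000001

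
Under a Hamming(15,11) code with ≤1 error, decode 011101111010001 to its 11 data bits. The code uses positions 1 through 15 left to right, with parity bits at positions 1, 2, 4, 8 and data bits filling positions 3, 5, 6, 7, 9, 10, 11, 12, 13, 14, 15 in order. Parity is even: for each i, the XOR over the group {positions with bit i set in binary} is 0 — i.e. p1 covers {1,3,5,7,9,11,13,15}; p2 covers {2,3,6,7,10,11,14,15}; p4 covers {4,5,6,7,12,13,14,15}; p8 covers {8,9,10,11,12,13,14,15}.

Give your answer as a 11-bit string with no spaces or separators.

10111010001

s1 (pos 1,3,5,7,9,11,13,15): 0⊕1⊕0⊕1⊕1⊕1⊕0⊕1 = 1
s2 (pos 2,3,6,7,10,11,14,15): 1⊕1⊕1⊕1⊕0⊕1⊕0⊕1 = 0
s4 (pos 4,5,6,7,12,13,14,15): 1⊕0⊕1⊕1⊕0⊕0⊕0⊕1 = 0
s8 (pos 8,9,10,11,12,13,14,15): 1⊕1⊕0⊕1⊕0⊕0⊕0⊕1 = 0
Syndrome s8…s1 = 0001 → error at position 1.
Flip position 1: 011101111010001 → 111101111010001
Read data bits from positions 3,5,6,7,9,10,11,12,13,14,15: 10111010001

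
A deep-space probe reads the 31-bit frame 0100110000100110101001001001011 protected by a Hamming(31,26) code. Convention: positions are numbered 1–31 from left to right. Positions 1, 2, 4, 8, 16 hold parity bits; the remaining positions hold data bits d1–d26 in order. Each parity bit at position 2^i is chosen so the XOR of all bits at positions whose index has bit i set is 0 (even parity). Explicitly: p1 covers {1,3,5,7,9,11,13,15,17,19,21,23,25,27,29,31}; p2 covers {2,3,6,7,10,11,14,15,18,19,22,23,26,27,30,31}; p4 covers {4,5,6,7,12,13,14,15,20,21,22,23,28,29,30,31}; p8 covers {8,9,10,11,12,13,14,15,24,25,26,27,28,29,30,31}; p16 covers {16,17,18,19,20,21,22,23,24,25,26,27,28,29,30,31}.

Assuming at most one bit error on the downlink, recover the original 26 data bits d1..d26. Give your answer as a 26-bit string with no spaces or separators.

s1 (pos 1,3,5,7,9,11,13,15,17,19,21,23,25,27,29,31): 0⊕0⊕1⊕0⊕0⊕1⊕0⊕1⊕1⊕1⊕0⊕0⊕1⊕0⊕0⊕1 = 1
s2 (pos 2,3,6,7,10,11,14,15,18,19,22,23,26,27,30,31): 1⊕0⊕1⊕0⊕0⊕1⊕1⊕1⊕0⊕1⊕1⊕0⊕0⊕0⊕1⊕1 = 1
s4 (pos 4,5,6,7,12,13,14,15,20,21,22,23,28,29,30,31): 0⊕1⊕1⊕0⊕0⊕0⊕1⊕1⊕0⊕0⊕1⊕0⊕1⊕0⊕1⊕1 = 0
s8 (pos 8,9,10,11,12,13,14,15,24,25,26,27,28,29,30,31): 0⊕0⊕0⊕1⊕0⊕0⊕1⊕1⊕0⊕1⊕0⊕0⊕1⊕0⊕1⊕1 = 1
s16 (pos 16,17,18,19,20,21,22,23,24,25,26,27,28,29,30,31): 0⊕1⊕0⊕1⊕0⊕0⊕1⊕0⊕0⊕1⊕0⊕0⊕1⊕0⊕1⊕1 = 1
Syndrome s16…s1 = 11011 → error at position 27.
Flip position 27: 0100110000100110101001001001011 → 0100110000100110101001001011011
Read data bits from positions 3,5,6,7,9,10,11,12,13,14,15,17,18,19,20,21,22,23,24,25,26,27,28,29,30,31: 01100010011101001001011011

01100010011101001001011011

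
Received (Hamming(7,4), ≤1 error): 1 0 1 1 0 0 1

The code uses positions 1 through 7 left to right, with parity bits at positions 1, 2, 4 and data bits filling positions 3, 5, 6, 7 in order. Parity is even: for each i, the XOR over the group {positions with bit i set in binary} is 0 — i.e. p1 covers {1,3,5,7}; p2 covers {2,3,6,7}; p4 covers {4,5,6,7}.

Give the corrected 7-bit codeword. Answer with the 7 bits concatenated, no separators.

0011001

s1 (pos 1,3,5,7): 1⊕1⊕0⊕1 = 1
s2 (pos 2,3,6,7): 0⊕1⊕0⊕1 = 0
s4 (pos 4,5,6,7): 1⊕0⊕0⊕1 = 0
Syndrome s4…s1 = 001 → error at position 1.
Flip position 1: 1011001 → 0011001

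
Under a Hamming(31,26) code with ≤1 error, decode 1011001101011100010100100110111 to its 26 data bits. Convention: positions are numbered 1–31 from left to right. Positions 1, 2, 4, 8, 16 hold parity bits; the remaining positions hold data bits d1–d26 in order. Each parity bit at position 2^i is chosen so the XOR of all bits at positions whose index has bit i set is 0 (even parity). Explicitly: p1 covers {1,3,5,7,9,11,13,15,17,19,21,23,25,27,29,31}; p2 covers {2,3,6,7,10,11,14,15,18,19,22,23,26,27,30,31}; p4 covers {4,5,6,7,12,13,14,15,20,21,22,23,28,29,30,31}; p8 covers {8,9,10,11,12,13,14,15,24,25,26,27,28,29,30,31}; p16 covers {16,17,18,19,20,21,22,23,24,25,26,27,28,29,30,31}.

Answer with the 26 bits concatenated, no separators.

s1 (pos 1,3,5,7,9,11,13,15,17,19,21,23,25,27,29,31): 1⊕1⊕0⊕1⊕0⊕0⊕1⊕0⊕0⊕0⊕0⊕1⊕0⊕1⊕1⊕1 = 0
s2 (pos 2,3,6,7,10,11,14,15,18,19,22,23,26,27,30,31): 0⊕1⊕0⊕1⊕1⊕0⊕1⊕0⊕1⊕0⊕0⊕1⊕1⊕1⊕1⊕1 = 0
s4 (pos 4,5,6,7,12,13,14,15,20,21,22,23,28,29,30,31): 1⊕0⊕0⊕1⊕1⊕1⊕1⊕0⊕1⊕0⊕0⊕1⊕0⊕1⊕1⊕1 = 0
s8 (pos 8,9,10,11,12,13,14,15,24,25,26,27,28,29,30,31): 1⊕0⊕1⊕0⊕1⊕1⊕1⊕0⊕0⊕0⊕1⊕1⊕0⊕1⊕1⊕1 = 0
s16 (pos 16,17,18,19,20,21,22,23,24,25,26,27,28,29,30,31): 0⊕0⊕1⊕0⊕1⊕0⊕0⊕1⊕0⊕0⊕1⊕1⊕0⊕1⊕1⊕1 = 0
Syndrome s16…s1 = 00000 → no error.
Read data bits from positions 3,5,6,7,9,10,11,12,13,14,15,17,18,19,20,21,22,23,24,25,26,27,28,29,30,31: 10010101110010100100110111

10010101110010100100110111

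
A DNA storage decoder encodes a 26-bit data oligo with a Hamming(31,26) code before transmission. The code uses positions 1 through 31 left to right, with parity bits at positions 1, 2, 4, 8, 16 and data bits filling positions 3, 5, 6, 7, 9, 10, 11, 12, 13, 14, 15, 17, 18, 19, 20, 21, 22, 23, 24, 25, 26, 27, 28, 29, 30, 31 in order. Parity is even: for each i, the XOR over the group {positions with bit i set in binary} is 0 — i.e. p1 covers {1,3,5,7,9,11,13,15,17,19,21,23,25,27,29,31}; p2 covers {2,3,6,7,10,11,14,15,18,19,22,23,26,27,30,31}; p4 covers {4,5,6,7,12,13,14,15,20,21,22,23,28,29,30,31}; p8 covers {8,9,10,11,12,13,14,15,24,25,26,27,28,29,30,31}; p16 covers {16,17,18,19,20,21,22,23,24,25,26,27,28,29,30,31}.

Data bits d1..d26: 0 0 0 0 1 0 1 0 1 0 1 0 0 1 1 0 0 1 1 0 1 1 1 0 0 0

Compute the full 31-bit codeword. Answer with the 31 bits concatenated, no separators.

Place data at non-parity positions: p1 p2 0 p4 0 0 0 p8 1 0 1 0 1 0 1 p16 0 0 1 1 0 0 1 1 0 1 1 1 0 0 0
p1 (pos 1,3,5,7,9,11,13,15,17,19,21,23,25,27,29,31): XOR of data positions = 0⊕0⊕0⊕1⊕1⊕1⊕1⊕0⊕1⊕0⊕1⊕0⊕1⊕0⊕0 = 1
p2 (pos 2,3,6,7,10,11,14,15,18,19,22,23,26,27,30,31): XOR of data positions = 0⊕0⊕0⊕0⊕1⊕0⊕1⊕0⊕1⊕0⊕1⊕1⊕1⊕0⊕0 = 0
p4 (pos 4,5,6,7,12,13,14,15,20,21,22,23,28,29,30,31): XOR of data positions = 0⊕0⊕0⊕0⊕1⊕0⊕1⊕1⊕0⊕0⊕1⊕1⊕0⊕0⊕0 = 1
p8 (pos 8,9,10,11,12,13,14,15,24,25,26,27,28,29,30,31): XOR of data positions = 1⊕0⊕1⊕0⊕1⊕0⊕1⊕1⊕0⊕1⊕1⊕1⊕0⊕0⊕0 = 0
p16 (pos 16,17,18,19,20,21,22,23,24,25,26,27,28,29,30,31): XOR of data positions = 0⊕0⊕1⊕1⊕0⊕0⊕1⊕1⊕0⊕1⊕1⊕1⊕0⊕0⊕0 = 1
Codeword: 1001000010101011001100110111000

1001000010101011001100110111000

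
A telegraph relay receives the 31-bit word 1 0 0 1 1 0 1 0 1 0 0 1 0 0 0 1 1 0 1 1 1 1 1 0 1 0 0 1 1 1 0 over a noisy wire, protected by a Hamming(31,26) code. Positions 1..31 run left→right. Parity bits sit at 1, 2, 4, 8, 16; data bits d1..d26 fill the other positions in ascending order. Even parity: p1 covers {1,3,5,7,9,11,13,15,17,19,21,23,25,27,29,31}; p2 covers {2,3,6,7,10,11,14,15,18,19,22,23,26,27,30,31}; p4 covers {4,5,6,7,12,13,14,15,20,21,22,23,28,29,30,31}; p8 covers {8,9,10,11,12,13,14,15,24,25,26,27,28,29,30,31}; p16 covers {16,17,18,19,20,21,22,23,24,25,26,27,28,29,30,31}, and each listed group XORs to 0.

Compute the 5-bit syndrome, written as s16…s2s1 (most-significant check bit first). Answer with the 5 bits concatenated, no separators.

10110

s1 (pos 1,3,5,7,9,11,13,15,17,19,21,23,25,27,29,31): 1⊕0⊕1⊕1⊕1⊕0⊕0⊕0⊕1⊕1⊕1⊕1⊕1⊕0⊕1⊕0 = 0
s2 (pos 2,3,6,7,10,11,14,15,18,19,22,23,26,27,30,31): 0⊕0⊕0⊕1⊕0⊕0⊕0⊕0⊕0⊕1⊕1⊕1⊕0⊕0⊕1⊕0 = 1
s4 (pos 4,5,6,7,12,13,14,15,20,21,22,23,28,29,30,31): 1⊕1⊕0⊕1⊕1⊕0⊕0⊕0⊕1⊕1⊕1⊕1⊕1⊕1⊕1⊕0 = 1
s8 (pos 8,9,10,11,12,13,14,15,24,25,26,27,28,29,30,31): 0⊕1⊕0⊕0⊕1⊕0⊕0⊕0⊕0⊕1⊕0⊕0⊕1⊕1⊕1⊕0 = 0
s16 (pos 16,17,18,19,20,21,22,23,24,25,26,27,28,29,30,31): 1⊕1⊕0⊕1⊕1⊕1⊕1⊕1⊕0⊕1⊕0⊕0⊕1⊕1⊕1⊕0 = 1
Syndrome s16…s1 = 10110 → error at position 22.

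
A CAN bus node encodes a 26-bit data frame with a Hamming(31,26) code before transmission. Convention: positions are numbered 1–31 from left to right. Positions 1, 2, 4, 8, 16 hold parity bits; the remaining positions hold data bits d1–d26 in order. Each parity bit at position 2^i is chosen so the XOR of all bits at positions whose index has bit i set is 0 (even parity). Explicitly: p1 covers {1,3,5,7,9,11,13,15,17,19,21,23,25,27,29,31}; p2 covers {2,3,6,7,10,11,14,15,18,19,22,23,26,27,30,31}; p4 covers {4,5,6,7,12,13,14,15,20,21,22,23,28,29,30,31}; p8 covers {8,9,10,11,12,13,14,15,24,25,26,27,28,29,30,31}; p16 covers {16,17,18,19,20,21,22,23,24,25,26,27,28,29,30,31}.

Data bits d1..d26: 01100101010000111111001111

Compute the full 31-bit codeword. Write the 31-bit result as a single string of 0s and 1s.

0100110101010100000111111001111

Place data at non-parity positions: p1 p2 0 p4 1 1 0 p8 0 1 0 1 0 1 0 p16 0 0 0 1 1 1 1 1 1 0 0 1 1 1 1
p1 (pos 1,3,5,7,9,11,13,15,17,19,21,23,25,27,29,31): XOR of data positions = 0⊕1⊕0⊕0⊕0⊕0⊕0⊕0⊕0⊕1⊕1⊕1⊕0⊕1⊕1 = 0
p2 (pos 2,3,6,7,10,11,14,15,18,19,22,23,26,27,30,31): XOR of data positions = 0⊕1⊕0⊕1⊕0⊕1⊕0⊕0⊕0⊕1⊕1⊕0⊕0⊕1⊕1 = 1
p4 (pos 4,5,6,7,12,13,14,15,20,21,22,23,28,29,30,31): XOR of data positions = 1⊕1⊕0⊕1⊕0⊕1⊕0⊕1⊕1⊕1⊕1⊕1⊕1⊕1⊕1 = 0
p8 (pos 8,9,10,11,12,13,14,15,24,25,26,27,28,29,30,31): XOR of data positions = 0⊕1⊕0⊕1⊕0⊕1⊕0⊕1⊕1⊕0⊕0⊕1⊕1⊕1⊕1 = 1
p16 (pos 16,17,18,19,20,21,22,23,24,25,26,27,28,29,30,31): XOR of data positions = 0⊕0⊕0⊕1⊕1⊕1⊕1⊕1⊕1⊕0⊕0⊕1⊕1⊕1⊕1 = 0
Codeword: 0100110101010100000111111001111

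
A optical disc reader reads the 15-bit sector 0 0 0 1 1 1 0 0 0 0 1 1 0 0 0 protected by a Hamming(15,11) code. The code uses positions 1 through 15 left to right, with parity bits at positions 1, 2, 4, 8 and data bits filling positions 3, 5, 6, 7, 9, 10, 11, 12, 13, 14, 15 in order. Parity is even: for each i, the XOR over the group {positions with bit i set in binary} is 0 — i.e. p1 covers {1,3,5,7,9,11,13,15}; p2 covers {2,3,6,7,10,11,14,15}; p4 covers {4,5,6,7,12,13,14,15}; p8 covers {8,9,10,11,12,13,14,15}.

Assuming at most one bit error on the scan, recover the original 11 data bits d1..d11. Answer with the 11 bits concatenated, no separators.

s1 (pos 1,3,5,7,9,11,13,15): 0⊕0⊕1⊕0⊕0⊕1⊕0⊕0 = 0
s2 (pos 2,3,6,7,10,11,14,15): 0⊕0⊕1⊕0⊕0⊕1⊕0⊕0 = 0
s4 (pos 4,5,6,7,12,13,14,15): 1⊕1⊕1⊕0⊕1⊕0⊕0⊕0 = 0
s8 (pos 8,9,10,11,12,13,14,15): 0⊕0⊕0⊕1⊕1⊕0⊕0⊕0 = 0
Syndrome s8…s1 = 0000 → no error.
Read data bits from positions 3,5,6,7,9,10,11,12,13,14,15: 01100011000

01100011000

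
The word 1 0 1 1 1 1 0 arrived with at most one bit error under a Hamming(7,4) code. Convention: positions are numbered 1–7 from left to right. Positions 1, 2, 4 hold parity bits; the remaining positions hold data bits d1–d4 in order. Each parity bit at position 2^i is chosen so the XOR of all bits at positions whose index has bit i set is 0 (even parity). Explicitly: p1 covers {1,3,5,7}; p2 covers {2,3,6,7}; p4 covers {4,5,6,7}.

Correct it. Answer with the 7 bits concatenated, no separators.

1011010

s1 (pos 1,3,5,7): 1⊕1⊕1⊕0 = 1
s2 (pos 2,3,6,7): 0⊕1⊕1⊕0 = 0
s4 (pos 4,5,6,7): 1⊕1⊕1⊕0 = 1
Syndrome s4…s1 = 101 → error at position 5.
Flip position 5: 1011110 → 1011010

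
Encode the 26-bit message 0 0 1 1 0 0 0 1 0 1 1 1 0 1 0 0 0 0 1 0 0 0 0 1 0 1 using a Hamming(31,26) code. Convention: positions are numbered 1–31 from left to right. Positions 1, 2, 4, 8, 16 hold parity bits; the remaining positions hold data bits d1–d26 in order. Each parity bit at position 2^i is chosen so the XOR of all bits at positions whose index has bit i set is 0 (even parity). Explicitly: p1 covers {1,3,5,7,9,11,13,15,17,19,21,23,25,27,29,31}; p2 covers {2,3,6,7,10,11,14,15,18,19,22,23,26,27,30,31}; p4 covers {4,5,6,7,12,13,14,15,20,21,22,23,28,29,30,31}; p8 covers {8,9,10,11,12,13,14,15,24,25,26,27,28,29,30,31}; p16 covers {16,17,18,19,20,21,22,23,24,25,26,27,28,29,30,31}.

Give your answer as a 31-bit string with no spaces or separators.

Place data at non-parity positions: p1 p2 0 p4 0 1 1 p8 0 0 0 1 0 1 1 p16 1 0 1 0 0 0 0 1 0 0 0 0 1 0 1
p1 (pos 1,3,5,7,9,11,13,15,17,19,21,23,25,27,29,31): XOR of data positions = 0⊕0⊕1⊕0⊕0⊕0⊕1⊕1⊕1⊕0⊕0⊕0⊕0⊕1⊕1 = 0
p2 (pos 2,3,6,7,10,11,14,15,18,19,22,23,26,27,30,31): XOR of data positions = 0⊕1⊕1⊕0⊕0⊕1⊕1⊕0⊕1⊕0⊕0⊕0⊕0⊕0⊕1 = 0
p4 (pos 4,5,6,7,12,13,14,15,20,21,22,23,28,29,30,31): XOR of data positions = 0⊕1⊕1⊕1⊕0⊕1⊕1⊕0⊕0⊕0⊕0⊕0⊕1⊕0⊕1 = 1
p8 (pos 8,9,10,11,12,13,14,15,24,25,26,27,28,29,30,31): XOR of data positions = 0⊕0⊕0⊕1⊕0⊕1⊕1⊕1⊕0⊕0⊕0⊕0⊕1⊕0⊕1 = 0
p16 (pos 16,17,18,19,20,21,22,23,24,25,26,27,28,29,30,31): XOR of data positions = 1⊕0⊕1⊕0⊕0⊕0⊕0⊕1⊕0⊕0⊕0⊕0⊕1⊕0⊕1 = 1
Codeword: 0001011000010111101000010000101

0001011000010111101000010000101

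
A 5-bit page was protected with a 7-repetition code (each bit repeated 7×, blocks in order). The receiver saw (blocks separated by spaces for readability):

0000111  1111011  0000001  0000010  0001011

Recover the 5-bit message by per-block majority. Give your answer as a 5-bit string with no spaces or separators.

01000

Block 1 (0000111): 3 ones → 0
Block 2 (1111011): 6 ones → 1
Block 3 (0000001): 1 one → 0
Block 4 (0000010): 1 one → 0
Block 5 (0001011): 3 ones → 0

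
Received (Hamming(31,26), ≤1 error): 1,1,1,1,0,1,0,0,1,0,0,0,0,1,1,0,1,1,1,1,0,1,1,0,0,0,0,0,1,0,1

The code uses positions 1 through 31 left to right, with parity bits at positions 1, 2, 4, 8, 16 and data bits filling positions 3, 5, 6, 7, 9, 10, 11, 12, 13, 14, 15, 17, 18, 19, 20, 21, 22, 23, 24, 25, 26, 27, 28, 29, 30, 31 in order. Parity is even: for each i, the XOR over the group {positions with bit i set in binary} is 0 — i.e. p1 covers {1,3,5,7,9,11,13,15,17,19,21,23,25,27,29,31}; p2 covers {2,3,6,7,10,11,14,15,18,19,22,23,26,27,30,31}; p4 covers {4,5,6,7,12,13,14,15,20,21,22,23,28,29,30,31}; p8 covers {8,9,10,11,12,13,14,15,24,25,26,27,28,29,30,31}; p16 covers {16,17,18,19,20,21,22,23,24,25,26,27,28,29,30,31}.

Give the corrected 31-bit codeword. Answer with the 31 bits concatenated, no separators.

1111010010001110111101100000101

s1 (pos 1,3,5,7,9,11,13,15,17,19,21,23,25,27,29,31): 1⊕1⊕0⊕0⊕1⊕0⊕0⊕1⊕1⊕1⊕0⊕1⊕0⊕0⊕1⊕1 = 1
s2 (pos 2,3,6,7,10,11,14,15,18,19,22,23,26,27,30,31): 1⊕1⊕1⊕0⊕0⊕0⊕1⊕1⊕1⊕1⊕1⊕1⊕0⊕0⊕0⊕1 = 0
s4 (pos 4,5,6,7,12,13,14,15,20,21,22,23,28,29,30,31): 1⊕0⊕1⊕0⊕0⊕0⊕1⊕1⊕1⊕0⊕1⊕1⊕0⊕1⊕0⊕1 = 1
s8 (pos 8,9,10,11,12,13,14,15,24,25,26,27,28,29,30,31): 0⊕1⊕0⊕0⊕0⊕0⊕1⊕1⊕0⊕0⊕0⊕0⊕0⊕1⊕0⊕1 = 1
s16 (pos 16,17,18,19,20,21,22,23,24,25,26,27,28,29,30,31): 0⊕1⊕1⊕1⊕1⊕0⊕1⊕1⊕0⊕0⊕0⊕0⊕0⊕1⊕0⊕1 = 0
Syndrome s16…s1 = 01101 → error at position 13.
Flip position 13: 1111010010000110111101100000101 → 1111010010001110111101100000101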